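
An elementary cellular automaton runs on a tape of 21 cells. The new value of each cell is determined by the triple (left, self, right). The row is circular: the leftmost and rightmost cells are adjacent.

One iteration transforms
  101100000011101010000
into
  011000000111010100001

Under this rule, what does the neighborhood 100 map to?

At position 4 the neighborhood is 100; the next row has 0 there.

0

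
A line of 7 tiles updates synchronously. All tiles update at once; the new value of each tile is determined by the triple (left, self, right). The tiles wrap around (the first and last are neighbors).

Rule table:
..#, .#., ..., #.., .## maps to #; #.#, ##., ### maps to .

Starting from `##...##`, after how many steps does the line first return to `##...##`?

7

..####.
###...#
...####
####...
#...###
.####..
##...##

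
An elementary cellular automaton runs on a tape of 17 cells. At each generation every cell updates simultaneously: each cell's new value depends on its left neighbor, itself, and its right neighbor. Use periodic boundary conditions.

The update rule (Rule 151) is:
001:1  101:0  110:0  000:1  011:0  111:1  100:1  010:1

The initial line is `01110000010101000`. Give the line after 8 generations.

01110000001110010

generation 1: 10101111110101111
generation 2: 00100111100100111
generation 3: 11111011011111010
generation 4: 01110000001110010
generation 5: 10101111110101111  (repeats generation 1; period 4)
generation 8: 01110000001110010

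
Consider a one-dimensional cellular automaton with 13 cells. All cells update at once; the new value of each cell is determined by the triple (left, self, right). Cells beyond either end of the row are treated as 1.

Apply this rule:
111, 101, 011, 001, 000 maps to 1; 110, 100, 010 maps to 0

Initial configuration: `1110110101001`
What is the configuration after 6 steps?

step 1: 1101101010011
step 2: 1011010100111
step 3: 0110101001111
step 4: 1101010011111
step 5: 1010100111111
step 6: 0101001111111

0101001111111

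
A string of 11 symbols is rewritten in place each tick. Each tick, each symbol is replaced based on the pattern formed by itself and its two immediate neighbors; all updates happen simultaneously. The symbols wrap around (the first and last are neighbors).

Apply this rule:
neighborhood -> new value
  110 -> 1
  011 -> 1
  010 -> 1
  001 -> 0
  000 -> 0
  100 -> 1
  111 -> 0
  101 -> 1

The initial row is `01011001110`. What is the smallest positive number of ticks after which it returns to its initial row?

01111101011
11000111111
01100100000
01110110000
01011111000
01110001100
01011001110

7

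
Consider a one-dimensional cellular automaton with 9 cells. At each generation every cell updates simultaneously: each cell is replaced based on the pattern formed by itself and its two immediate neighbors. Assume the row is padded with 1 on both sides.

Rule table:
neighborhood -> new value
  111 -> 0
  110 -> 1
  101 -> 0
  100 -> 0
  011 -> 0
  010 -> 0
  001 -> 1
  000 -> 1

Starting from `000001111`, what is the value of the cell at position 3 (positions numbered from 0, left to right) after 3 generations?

1

generation 1: 011110000
generation 2: 000010111
generation 3: 011100000
position 3 holds 1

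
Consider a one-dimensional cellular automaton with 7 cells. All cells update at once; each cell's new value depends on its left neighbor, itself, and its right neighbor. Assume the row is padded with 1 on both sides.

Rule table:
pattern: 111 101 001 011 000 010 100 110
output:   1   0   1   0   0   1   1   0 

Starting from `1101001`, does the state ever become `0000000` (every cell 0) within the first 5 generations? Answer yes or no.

1001110
0110100
0000111
1001011
0111001
generation 5 is 0111001, still not uniform 0

no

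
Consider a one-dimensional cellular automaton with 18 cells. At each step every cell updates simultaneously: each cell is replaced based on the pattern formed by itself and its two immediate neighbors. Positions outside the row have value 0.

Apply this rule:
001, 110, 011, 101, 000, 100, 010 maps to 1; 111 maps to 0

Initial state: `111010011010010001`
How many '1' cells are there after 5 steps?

17

101111111111111111
111000000000000001
101111111111111111  (repeats step 1; period 2)
step 5: 101111111111111111
count of 1: 17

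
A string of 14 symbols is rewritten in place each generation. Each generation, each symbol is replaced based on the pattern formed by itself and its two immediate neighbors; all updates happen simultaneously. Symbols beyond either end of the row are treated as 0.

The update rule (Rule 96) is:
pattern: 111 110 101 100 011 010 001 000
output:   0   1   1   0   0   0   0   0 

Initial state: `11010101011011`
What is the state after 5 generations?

01101010101101
00110101010110
00011010101010
00001101010100
00000110101000

00000110101000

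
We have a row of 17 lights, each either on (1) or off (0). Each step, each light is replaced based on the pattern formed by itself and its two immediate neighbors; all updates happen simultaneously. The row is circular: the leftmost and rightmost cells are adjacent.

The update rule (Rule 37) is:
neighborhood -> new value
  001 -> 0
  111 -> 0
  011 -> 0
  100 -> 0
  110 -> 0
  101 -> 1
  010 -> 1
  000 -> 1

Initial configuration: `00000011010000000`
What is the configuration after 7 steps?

11110000000001111

11111000110111111
00000010001000000
11111010101011111
00000111111100000
11110000000001111
00000111111100000  (repeats step 4; period 2)
step 7: 11110000000001111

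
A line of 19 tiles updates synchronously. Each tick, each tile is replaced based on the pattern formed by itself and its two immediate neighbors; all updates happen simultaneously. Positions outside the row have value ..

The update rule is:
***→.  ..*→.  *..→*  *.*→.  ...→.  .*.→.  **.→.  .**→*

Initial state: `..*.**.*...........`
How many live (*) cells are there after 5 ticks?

tick 1: ....*...*..........
tick 2: .....*...*.........
tick 3: ......*...*........
tick 4: .......*...*.......
tick 5: ........*...*......
count of *: 2

2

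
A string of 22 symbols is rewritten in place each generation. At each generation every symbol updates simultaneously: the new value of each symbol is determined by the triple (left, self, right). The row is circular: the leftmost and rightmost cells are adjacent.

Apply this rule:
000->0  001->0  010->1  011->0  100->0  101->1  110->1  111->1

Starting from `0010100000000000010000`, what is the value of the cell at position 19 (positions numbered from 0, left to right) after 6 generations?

0011100000000000010000
0001100000000000010000
0000100000000000010000
0000100000000000010000  (fixed point — unchanged through generation 6)
position 19 holds 0

0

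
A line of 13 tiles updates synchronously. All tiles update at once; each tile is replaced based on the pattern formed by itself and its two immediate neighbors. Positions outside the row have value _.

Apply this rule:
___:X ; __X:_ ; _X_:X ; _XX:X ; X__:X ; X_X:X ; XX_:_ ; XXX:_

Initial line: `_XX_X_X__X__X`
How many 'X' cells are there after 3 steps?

7

_X_XXXXX_XX_X
_XXX____XX_XX
_X__XXX_X_XX_
count of X: 7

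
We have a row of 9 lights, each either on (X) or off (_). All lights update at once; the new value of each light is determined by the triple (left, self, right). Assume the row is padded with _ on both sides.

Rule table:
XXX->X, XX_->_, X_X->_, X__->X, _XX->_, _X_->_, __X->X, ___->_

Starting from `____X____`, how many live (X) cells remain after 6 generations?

4

___X_X___
__X___X__
_X_X_X_X_
X_______X
_X_____X_
X_X___X_X
count of X: 4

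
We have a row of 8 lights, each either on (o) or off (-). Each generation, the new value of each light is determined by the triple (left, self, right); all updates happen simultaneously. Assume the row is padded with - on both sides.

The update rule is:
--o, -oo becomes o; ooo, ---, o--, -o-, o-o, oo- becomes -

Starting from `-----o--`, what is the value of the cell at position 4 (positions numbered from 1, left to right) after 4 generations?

generation 1: ----o---
generation 2: ---o----
generation 3: --o-----
generation 4: -o------
position 4 holds -

-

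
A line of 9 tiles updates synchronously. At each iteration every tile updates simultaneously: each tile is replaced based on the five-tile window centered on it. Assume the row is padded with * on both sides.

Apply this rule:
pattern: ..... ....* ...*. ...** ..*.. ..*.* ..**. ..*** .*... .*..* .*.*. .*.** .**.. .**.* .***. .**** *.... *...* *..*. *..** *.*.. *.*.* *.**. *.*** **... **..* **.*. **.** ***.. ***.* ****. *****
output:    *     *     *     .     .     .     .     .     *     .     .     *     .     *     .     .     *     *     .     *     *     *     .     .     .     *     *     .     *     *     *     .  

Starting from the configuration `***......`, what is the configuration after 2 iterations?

.**.****.
..*...**.

..*...**.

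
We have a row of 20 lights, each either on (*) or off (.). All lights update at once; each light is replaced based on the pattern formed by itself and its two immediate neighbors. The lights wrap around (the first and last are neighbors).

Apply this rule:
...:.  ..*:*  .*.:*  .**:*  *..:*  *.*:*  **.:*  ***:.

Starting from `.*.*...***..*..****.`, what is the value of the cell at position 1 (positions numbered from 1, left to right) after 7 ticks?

tick 1: *****.**.*******..**
tick 2: ....******.....****.
tick 3: ...**....**...**..**
tick 4: *.****..****.*******
tick 5: ***..****..***......
tick 6: *.****..****.**....*
tick 7: ***..****..*****..**
position 1 holds *

*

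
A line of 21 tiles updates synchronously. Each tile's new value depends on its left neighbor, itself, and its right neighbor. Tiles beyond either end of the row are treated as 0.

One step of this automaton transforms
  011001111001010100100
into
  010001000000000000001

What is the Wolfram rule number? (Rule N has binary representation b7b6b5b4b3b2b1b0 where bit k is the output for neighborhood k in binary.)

9

position 6: 111 → 0  (bit 7 = 0)
position 2: 110 → 0  (bit 6 = 0)
position 12: 101 → 0  (bit 5 = 0)
position 3: 100 → 0  (bit 4 = 0)
position 1: 011 → 1  (bit 3 = 1)
position 11: 010 → 0  (bit 2 = 0)
position 0: 001 → 0  (bit 1 = 0)
position 20: 000 → 1  (bit 0 = 1)
bits b7..b0 = 00001001 = 9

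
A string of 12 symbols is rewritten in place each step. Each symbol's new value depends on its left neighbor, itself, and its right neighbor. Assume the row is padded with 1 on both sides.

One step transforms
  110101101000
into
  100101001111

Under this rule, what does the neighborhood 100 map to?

1

At position 9 the neighborhood is 100; the next row has 1 there.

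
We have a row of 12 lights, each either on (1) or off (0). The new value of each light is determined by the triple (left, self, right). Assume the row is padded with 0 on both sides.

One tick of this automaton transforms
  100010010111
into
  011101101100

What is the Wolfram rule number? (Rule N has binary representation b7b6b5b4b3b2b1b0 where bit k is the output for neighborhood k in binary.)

position 10: 111 → 0  (bit 7 = 0)
position 11: 110 → 0  (bit 6 = 0)
position 8: 101 → 1  (bit 5 = 1)
position 1: 100 → 1  (bit 4 = 1)
position 9: 011 → 1  (bit 3 = 1)
position 0: 010 → 0  (bit 2 = 0)
position 3: 001 → 1  (bit 1 = 1)
position 2: 000 → 1  (bit 0 = 1)
bits b7..b0 = 00111011 = 59

59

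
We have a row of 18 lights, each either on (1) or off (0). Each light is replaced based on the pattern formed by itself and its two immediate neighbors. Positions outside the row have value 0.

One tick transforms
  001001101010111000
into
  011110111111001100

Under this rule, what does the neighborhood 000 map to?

0

At position 0 the neighborhood is 000; the next row has 0 there.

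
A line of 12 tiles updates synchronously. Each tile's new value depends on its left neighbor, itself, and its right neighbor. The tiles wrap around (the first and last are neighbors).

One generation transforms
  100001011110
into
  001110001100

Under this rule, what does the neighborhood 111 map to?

1

At position 8 the neighborhood is 111; the next row has 1 there.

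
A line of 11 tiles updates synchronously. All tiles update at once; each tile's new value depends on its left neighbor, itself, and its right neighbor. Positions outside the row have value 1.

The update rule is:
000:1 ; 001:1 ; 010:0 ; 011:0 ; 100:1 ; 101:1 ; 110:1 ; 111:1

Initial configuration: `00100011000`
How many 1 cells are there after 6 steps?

10

11011101111
11101110111
11110111011
11111011101
11111101110
11111110111
count of 1: 10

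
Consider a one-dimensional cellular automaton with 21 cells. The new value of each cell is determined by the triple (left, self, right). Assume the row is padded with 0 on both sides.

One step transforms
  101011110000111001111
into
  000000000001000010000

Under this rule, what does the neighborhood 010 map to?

0

At position 0 the neighborhood is 010; the next row has 0 there.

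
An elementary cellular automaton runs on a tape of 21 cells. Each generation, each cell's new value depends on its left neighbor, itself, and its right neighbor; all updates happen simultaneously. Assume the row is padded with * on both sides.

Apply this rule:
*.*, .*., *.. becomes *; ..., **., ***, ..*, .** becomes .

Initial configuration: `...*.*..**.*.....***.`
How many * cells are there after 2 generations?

3

generation 1: *..****...***.......*
generation 2: .*.....*.....*.......
count of *: 3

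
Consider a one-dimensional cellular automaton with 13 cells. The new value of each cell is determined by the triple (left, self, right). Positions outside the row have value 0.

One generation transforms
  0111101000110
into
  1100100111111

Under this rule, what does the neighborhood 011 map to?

1

At position 1 the neighborhood is 011; the next row has 1 there.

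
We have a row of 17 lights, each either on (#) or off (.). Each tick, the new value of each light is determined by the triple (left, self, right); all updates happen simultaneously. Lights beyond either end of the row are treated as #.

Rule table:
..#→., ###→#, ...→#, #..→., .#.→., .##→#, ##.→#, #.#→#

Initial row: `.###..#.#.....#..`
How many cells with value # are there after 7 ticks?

####...#..###....
####.#....###.##.
#####..##.#######
#####..##########
#####..##########  (fixed point — unchanged through tick 7)
count of #: 15

15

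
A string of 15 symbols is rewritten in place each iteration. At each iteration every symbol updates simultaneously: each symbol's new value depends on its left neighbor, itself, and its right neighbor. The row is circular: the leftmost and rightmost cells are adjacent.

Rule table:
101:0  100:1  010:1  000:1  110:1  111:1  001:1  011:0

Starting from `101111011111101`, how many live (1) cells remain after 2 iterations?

13

100111001111100
111011110111111
count of 1: 13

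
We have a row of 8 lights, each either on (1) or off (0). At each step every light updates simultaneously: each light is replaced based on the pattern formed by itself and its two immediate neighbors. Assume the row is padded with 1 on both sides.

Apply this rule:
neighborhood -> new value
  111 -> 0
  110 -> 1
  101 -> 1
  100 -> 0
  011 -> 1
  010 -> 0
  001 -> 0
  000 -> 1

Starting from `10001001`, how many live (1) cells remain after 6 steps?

4

step 1: 10100001
step 2: 11001101
step 3: 01001111
step 4: 10001000
step 5: 10100010
step 6: 11001001
count of 1: 4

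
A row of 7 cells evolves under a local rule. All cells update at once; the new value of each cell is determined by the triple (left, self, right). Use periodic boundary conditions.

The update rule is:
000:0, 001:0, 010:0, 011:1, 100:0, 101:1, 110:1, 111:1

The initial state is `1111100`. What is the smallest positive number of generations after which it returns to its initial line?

1111100

1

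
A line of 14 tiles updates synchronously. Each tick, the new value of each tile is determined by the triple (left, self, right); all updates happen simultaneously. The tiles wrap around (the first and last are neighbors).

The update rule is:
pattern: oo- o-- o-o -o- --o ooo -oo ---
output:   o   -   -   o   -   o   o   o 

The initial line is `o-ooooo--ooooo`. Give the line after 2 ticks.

o-ooooo--ooooo  (fixed point — unchanged through tick 2)

o-ooooo--ooooo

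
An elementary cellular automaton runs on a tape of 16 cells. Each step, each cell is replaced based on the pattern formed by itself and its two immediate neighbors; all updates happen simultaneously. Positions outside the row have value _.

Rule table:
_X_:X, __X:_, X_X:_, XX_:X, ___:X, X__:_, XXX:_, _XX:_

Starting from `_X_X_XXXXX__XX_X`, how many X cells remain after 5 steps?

8

step 1: _X_X_____X___X_X
step 2: _X_X_XXX_X_X_X_X
step 3: _X_X___X_X_X_X_X
step 4: _X_X_X_X_X_X_X_X
step 5: _X_X_X_X_X_X_X_X
count of X: 8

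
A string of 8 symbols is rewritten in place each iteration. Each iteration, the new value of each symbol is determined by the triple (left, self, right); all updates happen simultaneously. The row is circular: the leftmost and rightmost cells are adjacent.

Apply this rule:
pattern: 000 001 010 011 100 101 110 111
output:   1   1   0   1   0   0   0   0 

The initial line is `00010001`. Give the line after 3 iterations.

iteration 1: 01100110
iteration 2: 11001100
iteration 3: 10011001

10011001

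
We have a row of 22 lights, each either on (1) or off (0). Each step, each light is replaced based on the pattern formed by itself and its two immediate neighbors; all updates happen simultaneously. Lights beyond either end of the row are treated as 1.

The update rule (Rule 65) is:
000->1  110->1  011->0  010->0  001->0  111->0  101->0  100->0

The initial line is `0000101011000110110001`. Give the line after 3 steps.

0110000001010010010100
0010111100000000000000
0000000101111111111110

0000000101111111111110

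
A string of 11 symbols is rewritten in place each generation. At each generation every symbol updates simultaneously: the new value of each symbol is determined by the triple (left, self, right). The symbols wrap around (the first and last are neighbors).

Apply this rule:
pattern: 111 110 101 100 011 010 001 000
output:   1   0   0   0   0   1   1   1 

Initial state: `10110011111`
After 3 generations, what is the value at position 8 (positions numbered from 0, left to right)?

00000101111
01111100110
10111001000
position 8 holds 0

0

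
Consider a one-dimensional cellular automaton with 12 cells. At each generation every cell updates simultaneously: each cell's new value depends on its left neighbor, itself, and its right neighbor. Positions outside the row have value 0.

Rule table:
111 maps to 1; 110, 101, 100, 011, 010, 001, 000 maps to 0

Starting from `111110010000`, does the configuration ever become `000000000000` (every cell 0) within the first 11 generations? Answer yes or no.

yes

011100000000
001000000000
000000000000
all cells are 0 at generation 3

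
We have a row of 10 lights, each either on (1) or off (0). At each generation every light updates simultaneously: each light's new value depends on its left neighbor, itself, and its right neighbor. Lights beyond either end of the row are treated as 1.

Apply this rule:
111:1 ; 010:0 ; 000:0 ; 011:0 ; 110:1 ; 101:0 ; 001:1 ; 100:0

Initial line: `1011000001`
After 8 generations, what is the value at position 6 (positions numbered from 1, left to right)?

1001000010
1010000100
1000001001
1000010010
1000100100
1001001001
1010010010
1000100100
position 6 holds 0

0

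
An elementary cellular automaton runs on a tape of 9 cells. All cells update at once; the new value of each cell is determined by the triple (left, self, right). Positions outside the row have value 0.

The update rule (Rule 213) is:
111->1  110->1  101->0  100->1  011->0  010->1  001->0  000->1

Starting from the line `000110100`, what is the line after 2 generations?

011010011

110010111
011010011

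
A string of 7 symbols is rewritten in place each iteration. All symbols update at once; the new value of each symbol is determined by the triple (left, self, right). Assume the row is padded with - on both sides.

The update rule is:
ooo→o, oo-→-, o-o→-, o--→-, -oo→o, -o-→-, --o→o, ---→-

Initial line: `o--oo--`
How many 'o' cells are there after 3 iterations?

--oo---
-oo----
oo-----
count of o: 2

2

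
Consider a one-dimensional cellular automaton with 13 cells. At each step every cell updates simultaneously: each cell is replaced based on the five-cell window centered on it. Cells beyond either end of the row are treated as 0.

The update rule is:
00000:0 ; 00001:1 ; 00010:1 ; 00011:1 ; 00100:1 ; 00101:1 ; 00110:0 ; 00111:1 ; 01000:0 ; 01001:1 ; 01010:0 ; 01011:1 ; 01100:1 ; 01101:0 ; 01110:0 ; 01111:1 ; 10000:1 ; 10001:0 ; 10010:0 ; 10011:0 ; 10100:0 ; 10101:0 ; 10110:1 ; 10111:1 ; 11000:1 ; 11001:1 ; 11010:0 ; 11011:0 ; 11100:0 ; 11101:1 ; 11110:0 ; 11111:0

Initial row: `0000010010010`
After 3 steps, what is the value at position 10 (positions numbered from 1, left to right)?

0001111011010
0111101010000
1110100000100
position 10 holds 0

0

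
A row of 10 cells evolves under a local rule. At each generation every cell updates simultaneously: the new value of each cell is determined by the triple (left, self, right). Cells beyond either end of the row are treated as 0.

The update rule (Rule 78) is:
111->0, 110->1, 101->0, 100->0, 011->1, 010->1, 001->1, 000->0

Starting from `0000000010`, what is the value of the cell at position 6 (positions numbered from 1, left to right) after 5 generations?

0

0000000110
0000001110
0000011010
0000111010
0001101010
position 6 holds 0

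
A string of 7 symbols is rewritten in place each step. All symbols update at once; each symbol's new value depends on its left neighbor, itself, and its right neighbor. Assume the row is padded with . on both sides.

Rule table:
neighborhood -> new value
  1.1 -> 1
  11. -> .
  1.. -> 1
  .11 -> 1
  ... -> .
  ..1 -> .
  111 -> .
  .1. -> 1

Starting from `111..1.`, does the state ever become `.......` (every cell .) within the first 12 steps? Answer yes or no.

no

step 1: 1..1.11
step 2: 11.111.
step 3: 1.11..1
step 4: 111.1.1
step 5: 1..1111
step 6: 11.1...
step 7: 1.111..
step 8: 111..1.  (repeats step 0; period 8)
step 12: 111.1.1
step 12 is 111.1.1, still not uniform .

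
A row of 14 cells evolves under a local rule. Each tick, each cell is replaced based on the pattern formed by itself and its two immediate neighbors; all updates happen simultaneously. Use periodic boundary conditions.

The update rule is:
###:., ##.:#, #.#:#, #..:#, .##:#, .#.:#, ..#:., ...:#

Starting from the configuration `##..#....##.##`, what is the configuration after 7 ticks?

.##.#.....###.

.##.####.####.
.####..###..##
##..##.#.##.##
.##.#########.
.####.......##
##..#######.##
.##.#.....###.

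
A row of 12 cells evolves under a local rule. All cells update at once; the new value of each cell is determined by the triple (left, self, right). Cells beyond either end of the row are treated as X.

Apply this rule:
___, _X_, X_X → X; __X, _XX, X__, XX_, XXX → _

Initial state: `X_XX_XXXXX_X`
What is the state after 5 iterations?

X___XX_XXX__

_X__X_____X_
XX__X_XXX_XX
____XX___X__
_XX____X_X__
X___XX_XXX__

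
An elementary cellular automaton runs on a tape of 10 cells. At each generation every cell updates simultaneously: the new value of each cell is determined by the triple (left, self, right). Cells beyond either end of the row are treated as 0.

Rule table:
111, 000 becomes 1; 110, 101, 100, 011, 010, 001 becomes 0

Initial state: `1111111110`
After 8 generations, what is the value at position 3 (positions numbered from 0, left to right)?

1

0111111100
0011111001
1001110000
0000100111
1110000010
0100111000
0000010011
1111000000
position 3 holds 1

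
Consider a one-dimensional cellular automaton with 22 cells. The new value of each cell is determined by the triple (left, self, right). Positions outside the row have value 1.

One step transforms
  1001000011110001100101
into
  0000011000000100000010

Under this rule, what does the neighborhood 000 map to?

At position 5 the neighborhood is 000; the next row has 1 there.

1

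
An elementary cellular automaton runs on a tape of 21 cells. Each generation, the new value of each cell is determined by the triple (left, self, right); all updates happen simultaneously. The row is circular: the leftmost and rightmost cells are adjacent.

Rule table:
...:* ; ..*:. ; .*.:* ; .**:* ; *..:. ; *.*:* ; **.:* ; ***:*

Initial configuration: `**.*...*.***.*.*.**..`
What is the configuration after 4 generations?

****.*.************..
*******************..
*******************..  (fixed point — unchanged through generation 4)

*******************..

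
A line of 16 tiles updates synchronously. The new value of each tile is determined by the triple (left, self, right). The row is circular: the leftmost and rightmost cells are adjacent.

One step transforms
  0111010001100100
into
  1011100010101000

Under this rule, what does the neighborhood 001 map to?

At position 0 the neighborhood is 001; the next row has 1 there.

1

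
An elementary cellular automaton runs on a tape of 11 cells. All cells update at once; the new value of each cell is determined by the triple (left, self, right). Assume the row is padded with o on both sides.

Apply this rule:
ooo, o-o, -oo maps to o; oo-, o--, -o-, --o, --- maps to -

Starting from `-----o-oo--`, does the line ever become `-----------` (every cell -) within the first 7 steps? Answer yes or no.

yes

------oo---
------o----
-----------
all cells are - at step 3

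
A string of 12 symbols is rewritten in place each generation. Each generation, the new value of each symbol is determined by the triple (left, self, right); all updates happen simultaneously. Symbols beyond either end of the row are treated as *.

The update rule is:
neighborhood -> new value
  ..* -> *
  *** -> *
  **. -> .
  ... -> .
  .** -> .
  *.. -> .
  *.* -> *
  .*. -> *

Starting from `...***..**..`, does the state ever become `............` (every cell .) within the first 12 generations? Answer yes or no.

no

..*.*..*...*
.****.**..*.
*.**.*...***
.*..**..*.**
**.*...***.*
*.**..*.*.*.
.*...*******
**..*.******
*..***.*****
..*.*.*.****
.*******.***
*.*****.*.**
generation 12 is *.*****.*.**, still not uniform .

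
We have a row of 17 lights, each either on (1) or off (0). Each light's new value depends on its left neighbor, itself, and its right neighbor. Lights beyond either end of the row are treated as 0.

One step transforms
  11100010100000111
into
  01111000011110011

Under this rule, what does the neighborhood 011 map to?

0

At position 0 the neighborhood is 011; the next row has 0 there.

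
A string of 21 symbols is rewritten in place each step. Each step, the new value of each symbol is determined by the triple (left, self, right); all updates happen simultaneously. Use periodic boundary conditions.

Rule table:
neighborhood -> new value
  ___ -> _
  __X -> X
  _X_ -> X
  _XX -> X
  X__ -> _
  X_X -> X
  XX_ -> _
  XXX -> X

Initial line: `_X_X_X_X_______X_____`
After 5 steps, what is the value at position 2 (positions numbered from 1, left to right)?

XXXXXXXX______XX_____
XXXXXXX______XX_____X
XXXXXX______XX_____XX
XXXXX______XX_____XXX
XXXX______XX_____XXXX
position 2 holds X

X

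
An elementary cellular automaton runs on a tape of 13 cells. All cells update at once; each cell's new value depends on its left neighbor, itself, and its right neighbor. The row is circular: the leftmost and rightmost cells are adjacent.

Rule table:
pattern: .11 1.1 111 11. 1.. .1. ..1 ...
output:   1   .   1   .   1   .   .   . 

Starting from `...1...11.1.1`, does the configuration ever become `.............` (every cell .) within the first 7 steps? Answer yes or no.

no

1...1..1.....
.1...1..1....
..1...1..1...
...1...1..1..
....1...1..1.
.....1...1..1
1.....1...1..
step 7 is 1.....1...1.., still not uniform .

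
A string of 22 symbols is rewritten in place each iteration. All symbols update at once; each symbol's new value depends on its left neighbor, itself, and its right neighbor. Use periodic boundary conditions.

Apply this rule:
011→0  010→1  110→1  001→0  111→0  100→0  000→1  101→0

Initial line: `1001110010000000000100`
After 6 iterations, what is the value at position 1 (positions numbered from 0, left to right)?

1000010010111111110100
1011010010000000010100
1001010010111111010100
1001010010000001010100
1001010010111101010100
1001010010000101010100
position 1 holds 0

0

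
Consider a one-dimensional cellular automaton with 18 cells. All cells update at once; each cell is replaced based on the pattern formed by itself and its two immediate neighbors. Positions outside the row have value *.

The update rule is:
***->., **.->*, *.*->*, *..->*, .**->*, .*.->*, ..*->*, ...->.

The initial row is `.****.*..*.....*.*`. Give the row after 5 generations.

**....*****...**..

generation 1: **..*******...****
generation 2: .****.....**.**...
generation 3: **..**...*******.*
generation 4: .******.**.....***
generation 5: **....*****...**..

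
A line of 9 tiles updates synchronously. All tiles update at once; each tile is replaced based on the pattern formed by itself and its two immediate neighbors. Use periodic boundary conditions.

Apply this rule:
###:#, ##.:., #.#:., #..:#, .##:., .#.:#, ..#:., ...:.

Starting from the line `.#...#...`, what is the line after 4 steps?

step 1: .##..##..
step 2: ...#...#.
step 3: ...##..##
step 4: #....#...

#....#...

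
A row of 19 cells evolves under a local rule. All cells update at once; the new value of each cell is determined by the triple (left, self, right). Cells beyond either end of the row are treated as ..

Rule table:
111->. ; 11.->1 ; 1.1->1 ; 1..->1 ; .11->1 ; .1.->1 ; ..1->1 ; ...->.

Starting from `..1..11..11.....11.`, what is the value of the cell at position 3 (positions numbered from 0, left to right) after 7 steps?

1

.11111111111...1111
11.........11.11..1
111.......111111111
1.11.....11.......1
11111...1111.....11
1...11.11..11...111
11.11111111111.11.1
position 3 holds 1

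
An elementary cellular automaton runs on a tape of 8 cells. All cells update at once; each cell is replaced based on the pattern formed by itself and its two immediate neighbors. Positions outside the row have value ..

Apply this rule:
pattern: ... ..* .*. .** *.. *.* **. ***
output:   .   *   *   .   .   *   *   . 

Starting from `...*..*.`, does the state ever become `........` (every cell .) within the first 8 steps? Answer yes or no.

..**.**.
.*.**.*.
***.***.
..**..*.
.*.*.**.
*****.*.
....***.
...*..*.
step 8 is ...*..*., still not uniform .

no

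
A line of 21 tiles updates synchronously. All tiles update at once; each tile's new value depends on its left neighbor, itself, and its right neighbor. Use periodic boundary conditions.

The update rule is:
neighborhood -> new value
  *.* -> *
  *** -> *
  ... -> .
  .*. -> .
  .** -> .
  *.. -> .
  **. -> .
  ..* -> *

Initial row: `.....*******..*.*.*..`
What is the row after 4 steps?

.*.*.*.*..*.*.*......

....*.*****..*.*.*...
...*.*.***..*.*.*....
..*.*.*.*..*.*.*.....
.*.*.*.*..*.*.*......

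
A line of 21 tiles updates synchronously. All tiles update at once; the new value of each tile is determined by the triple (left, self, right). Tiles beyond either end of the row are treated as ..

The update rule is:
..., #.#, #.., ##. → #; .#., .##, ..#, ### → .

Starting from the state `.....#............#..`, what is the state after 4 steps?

step 1: ####..###########..##
step 2: ...##...........##..#
step 3: ##..###########..##..
step 4: .##...........##..###

.##...........##..###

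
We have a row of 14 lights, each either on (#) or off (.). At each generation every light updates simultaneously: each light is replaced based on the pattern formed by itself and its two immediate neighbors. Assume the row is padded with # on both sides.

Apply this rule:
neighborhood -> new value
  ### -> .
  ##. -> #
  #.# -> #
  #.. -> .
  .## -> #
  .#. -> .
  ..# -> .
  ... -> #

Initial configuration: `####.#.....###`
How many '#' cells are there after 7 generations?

8

...##..###.#..
.#.##..#.##...
#.###...###.#.
###.#.#.#.##.#
..##.#.#.#####
..###.#.##....
..#.##.###.##.
count of #: 8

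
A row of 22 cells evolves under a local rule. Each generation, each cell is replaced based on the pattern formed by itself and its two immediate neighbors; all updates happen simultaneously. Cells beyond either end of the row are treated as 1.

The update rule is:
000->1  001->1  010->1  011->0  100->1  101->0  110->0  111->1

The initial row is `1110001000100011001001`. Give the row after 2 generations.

1000111111111011011100

1101111111111100111110
1000111111111011011100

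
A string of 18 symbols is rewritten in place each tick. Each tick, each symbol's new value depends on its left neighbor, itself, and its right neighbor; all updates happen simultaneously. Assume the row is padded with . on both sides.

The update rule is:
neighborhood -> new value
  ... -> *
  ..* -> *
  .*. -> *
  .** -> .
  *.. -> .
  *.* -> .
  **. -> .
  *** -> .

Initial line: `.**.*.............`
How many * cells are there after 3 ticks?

13

*...*.************
*.***.............
*.....************
count of *: 13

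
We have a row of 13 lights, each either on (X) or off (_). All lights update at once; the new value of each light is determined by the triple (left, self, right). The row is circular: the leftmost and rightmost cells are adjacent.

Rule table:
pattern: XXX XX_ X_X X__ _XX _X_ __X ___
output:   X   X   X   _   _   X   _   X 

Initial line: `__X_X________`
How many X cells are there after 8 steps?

X_XXX_XXXXXXX
XX_XXX_XXXXXX
XXX_XXX_XXXXX
XXXX_XXX_XXXX
XXXXX_XXX_XXX
XXXXXX_XXX_XX
XXXXXXX_XXX_X
XXXXXXXX_XXX_
count of X: 11

11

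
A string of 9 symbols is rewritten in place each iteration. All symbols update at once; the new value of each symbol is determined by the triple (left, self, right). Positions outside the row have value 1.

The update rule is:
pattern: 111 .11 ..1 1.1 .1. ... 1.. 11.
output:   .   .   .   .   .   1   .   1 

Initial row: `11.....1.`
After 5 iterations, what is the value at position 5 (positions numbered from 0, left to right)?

.1.111...
.....1.1.
.111.....
...1.111.
.1.....1.
position 5 holds .

.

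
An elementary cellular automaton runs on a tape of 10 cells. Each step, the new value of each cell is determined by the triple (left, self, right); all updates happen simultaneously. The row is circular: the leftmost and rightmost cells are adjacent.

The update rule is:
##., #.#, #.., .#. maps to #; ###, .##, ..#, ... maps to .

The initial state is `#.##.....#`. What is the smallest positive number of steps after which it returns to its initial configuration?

10

##.##.....
.##.##....
..##.##...
...##.##..
....##.##.
.....##.##
#.....##.#
##.....##.
.##.....##
#.##.....#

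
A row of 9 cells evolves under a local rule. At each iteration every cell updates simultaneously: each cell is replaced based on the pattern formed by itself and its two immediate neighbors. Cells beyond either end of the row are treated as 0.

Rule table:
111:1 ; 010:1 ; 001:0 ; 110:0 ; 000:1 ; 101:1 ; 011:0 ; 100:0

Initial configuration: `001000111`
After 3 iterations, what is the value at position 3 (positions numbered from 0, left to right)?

1

101010010
111110010
011100010
position 3 holds 1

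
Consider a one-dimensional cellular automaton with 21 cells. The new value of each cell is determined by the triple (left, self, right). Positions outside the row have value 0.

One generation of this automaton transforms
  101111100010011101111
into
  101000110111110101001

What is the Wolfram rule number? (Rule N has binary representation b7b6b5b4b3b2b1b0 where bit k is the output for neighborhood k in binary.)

position 3: 111 → 0  (bit 7 = 0)
position 6: 110 → 1  (bit 6 = 1)
position 1: 101 → 0  (bit 5 = 0)
position 7: 100 → 1  (bit 4 = 1)
position 2: 011 → 1  (bit 3 = 1)
position 0: 010 → 1  (bit 2 = 1)
position 9: 001 → 1  (bit 1 = 1)
position 8: 000 → 0  (bit 0 = 0)
bits b7..b0 = 01011110 = 94

94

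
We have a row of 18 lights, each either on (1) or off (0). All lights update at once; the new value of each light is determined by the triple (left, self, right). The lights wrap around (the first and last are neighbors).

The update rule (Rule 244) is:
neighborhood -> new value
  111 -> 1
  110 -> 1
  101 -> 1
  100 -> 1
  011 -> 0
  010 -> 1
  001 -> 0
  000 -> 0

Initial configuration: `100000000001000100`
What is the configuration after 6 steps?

001101100000000011

110000000001100110
011000000000110011
101100000000011001
110110000000001100
011011000000000110
001101100000000011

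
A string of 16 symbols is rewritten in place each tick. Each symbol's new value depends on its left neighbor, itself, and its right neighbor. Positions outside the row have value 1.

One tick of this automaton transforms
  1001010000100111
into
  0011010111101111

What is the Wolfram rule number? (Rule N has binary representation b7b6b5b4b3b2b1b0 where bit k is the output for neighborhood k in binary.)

143

position 14: 111 → 1  (bit 7 = 1)
position 0: 110 → 0  (bit 6 = 0)
position 4: 101 → 0  (bit 5 = 0)
position 1: 100 → 0  (bit 4 = 0)
position 13: 011 → 1  (bit 3 = 1)
position 3: 010 → 1  (bit 2 = 1)
position 2: 001 → 1  (bit 1 = 1)
position 7: 000 → 1  (bit 0 = 1)
bits b7..b0 = 10001111 = 143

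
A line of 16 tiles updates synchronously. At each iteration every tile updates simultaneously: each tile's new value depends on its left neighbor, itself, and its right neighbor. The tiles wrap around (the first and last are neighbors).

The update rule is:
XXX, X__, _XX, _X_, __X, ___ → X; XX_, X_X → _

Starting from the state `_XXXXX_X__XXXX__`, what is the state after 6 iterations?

_XXXXXXX__XXXXXX

XXXXX__XXXXXX_XX
XXXX_XXXXXXX__XX
XXX__XXXXXX_XXXX
XX_XXXXXXX__XXXX
X__XXXXXX_XXXXXX
_XXXXXXX__XXXXXX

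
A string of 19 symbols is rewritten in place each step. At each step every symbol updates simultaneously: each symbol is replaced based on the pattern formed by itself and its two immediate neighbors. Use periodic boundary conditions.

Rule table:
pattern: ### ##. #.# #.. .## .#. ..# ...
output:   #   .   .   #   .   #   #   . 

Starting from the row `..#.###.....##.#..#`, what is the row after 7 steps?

..##...##.##.#...#.

###..#.#...#...####
##.###.##.###.#.###
#...#......#..#..##
.#.###....#######.#
.#..#.#..#.#####..#
.####.####..###.###
..##...##.##.#...#.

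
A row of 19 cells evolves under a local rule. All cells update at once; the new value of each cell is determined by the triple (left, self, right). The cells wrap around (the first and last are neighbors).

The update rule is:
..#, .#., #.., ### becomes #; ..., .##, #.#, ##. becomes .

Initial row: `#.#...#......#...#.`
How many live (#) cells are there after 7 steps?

13

step 1: #.##.###....###.##.
step 2: #.....#.#..#.#.....
step 3: ##...##.####.##...#
step 4: #.#.#....##....#.#.
step 5: #.#.##..#..#..##.#.
step 6: #.#...########...#.
step 7: #.##.#.######.#.##.
count of #: 13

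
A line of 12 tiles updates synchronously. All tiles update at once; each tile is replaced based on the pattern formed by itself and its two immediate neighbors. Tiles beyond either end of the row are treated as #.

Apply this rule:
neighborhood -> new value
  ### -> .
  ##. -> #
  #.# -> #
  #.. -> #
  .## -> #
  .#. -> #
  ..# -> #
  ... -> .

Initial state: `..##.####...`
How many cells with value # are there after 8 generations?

generation 1: ######..##.#
generation 2: .....#######
generation 3: #...##......
generation 4: ##.####....#
generation 5: .###..##..##
generation 6: ##.########.
generation 7: .###......##
generation 8: ##.##....##.
count of #: 6

6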